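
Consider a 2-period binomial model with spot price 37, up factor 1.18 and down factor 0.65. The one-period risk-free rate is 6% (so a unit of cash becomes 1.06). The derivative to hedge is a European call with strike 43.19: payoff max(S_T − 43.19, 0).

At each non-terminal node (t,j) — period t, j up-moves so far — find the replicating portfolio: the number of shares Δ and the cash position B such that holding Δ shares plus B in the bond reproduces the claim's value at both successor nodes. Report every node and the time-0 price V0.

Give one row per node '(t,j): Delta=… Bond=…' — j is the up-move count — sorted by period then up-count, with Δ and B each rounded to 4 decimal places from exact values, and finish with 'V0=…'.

Since d<R<u, set p* = (R−d)/(u−d) = 0.7736; price each node as the discounted p*-expectation of its children.
Payoff layer (t=2): V(2,0)=0.0000, V(2,1)=0.0000, V(2,2)=8.3288
Node (1,0) S=24.0500: V=(p*·0.0000+(1−p*)·0.0000)/1.06=0.0000; Δ=(0.0000−0.0000)/(28.3790−15.6325)=0.0000; B=V−Δ·S=0.0000
Node (1,1) S=43.6600: V=(p*·8.3288+(1−p*)·0.0000)/1.06=6.0783; Δ=(8.3288−0.0000)/(51.5188−28.3790)=0.3599; B=V−Δ·S=-9.6364
Node (0,0) S=37.0000: V=(p*·6.0783+(1−p*)·0.0000)/1.06=4.4360; Δ=(6.0783−0.0000)/(43.6600−24.0500)=0.3100; B=V−Δ·S=-7.0326
Root portfolio cost Δ·37+B reproduces V0=4.4360.

(0,0): Delta=0.3100 Bond=-7.0326
(1,0): Delta=0.0000 Bond=0.0000
(1,1): Delta=0.3599 Bond=-9.6364
V0=4.4360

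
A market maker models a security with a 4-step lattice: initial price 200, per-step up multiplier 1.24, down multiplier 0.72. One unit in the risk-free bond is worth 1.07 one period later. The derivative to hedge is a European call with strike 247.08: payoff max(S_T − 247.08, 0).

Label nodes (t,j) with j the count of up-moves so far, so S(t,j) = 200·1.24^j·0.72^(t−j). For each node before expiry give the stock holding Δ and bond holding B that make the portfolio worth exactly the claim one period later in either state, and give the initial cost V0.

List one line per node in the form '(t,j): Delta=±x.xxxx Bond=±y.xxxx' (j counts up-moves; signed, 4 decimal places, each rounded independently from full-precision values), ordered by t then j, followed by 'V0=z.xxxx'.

(0,0): Delta=0.5704 Bond=-70.3720
(1,0): Delta=0.1452 Bond=-14.0678
(1,1): Delta=0.6903 Bond=-105.0384
(2,0): Delta=0.0000 Bond=0.0000
(2,1): Delta=0.1861 Bond=-22.3638
(2,2): Delta=0.8325 Bond=-156.1186
(3,0): Delta=0.0000 Bond=0.0000
(3,1): Delta=0.0000 Bond=0.0000
(3,2): Delta=0.2386 Bond=-35.5521
(3,3): Delta=1.0000 Bond=-230.9159
V0=43.7066

Under the risk-neutral measure, an up-move has probability p* = (R−d)/(u−d) = 0.6731 and values discount at R = 1.07.
Terminal payoffs: V(4,0)=0.0000, V(4,1)=0.0000, V(4,2)=0.0000, V(4,3)=27.4739, V(4,4)=225.7628
Node (3,0) S=74.6496: V=(p*·0.0000+(1−p*)·0.0000)/1.07=0.0000; Δ=(0.0000−0.0000)/(92.5655−53.7477)=0.0000; B=V−Δ·S=0.0000
Node (3,1) S=128.5632: V=(p*·0.0000+(1−p*)·0.0000)/1.07=0.0000; Δ=(0.0000−0.0000)/(159.4184−92.5655)=0.0000; B=V−Δ·S=0.0000
Node (3,2) S=221.4144: V=(p*·27.4739+(1−p*)·0.0000)/1.07=17.2823; Δ=(27.4739−0.0000)/(274.5539−159.4184)=0.2386; B=V−Δ·S=-35.5521
Node (3,3) S=381.3248: V=(p*·225.7628+(1−p*)·27.4739)/1.07=150.4089; Δ=(225.7628−27.4739)/(472.8428−274.5539)=1.0000; B=V−Δ·S=-230.9159
Node (2,0) S=103.6800: V=(p*·0.0000+(1−p*)·0.0000)/1.07=0.0000; Δ=(0.0000−0.0000)/(128.5632−74.6496)=0.0000; B=V−Δ·S=0.0000
Node (2,1) S=178.5600: V=(p*·17.2823+(1−p*)·0.0000)/1.07=10.8713; Δ=(17.2823−0.0000)/(221.4144−128.5632)=0.1861; B=V−Δ·S=-22.3638
Node (2,2) S=307.5200: V=(p*·150.4089+(1−p*)·17.2823)/1.07=99.8941; Δ=(150.4089−17.2823)/(381.3248−221.4144)=0.8325; B=V−Δ·S=-156.1186
Node (1,0) S=144.0000: V=(p*·10.8713+(1−p*)·0.0000)/1.07=6.8385; Δ=(10.8713−0.0000)/(178.5600−103.6800)=0.1452; B=V−Δ·S=-14.0678
Node (1,1) S=248.0000: V=(p*·99.8941+(1−p*)·10.8713)/1.07=66.1594; Δ=(99.8941−10.8713)/(307.5200−178.5600)=0.6903; B=V−Δ·S=-105.0384
Node (0,0) S=200.0000: V=(p*·66.1594+(1−p*)·6.8385)/1.07=43.7066; Δ=(66.1594−6.8385)/(248.0000−144.0000)=0.5704; B=V−Δ·S=-70.3720
Root portfolio cost Δ·200+B reproduces V0=43.7066.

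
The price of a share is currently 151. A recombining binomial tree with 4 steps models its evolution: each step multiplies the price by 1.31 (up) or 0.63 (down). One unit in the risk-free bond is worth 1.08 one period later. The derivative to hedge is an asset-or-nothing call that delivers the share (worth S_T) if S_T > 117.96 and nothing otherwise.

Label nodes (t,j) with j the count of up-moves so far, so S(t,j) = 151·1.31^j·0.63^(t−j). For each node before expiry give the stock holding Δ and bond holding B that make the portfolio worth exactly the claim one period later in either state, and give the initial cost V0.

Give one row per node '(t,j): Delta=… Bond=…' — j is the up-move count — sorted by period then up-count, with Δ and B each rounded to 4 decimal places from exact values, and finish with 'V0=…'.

(0,0): Delta=1.2519 Bond=-64.7166
(1,0): Delta=1.2413 Bond=-68.8809
(1,1): Delta=1.2545 Bond=-70.4116
(2,0): Delta=0.0000 Bond=0.0000
(2,1): Delta=1.5464 Bond=-112.4137
(2,2): Delta=1.1828 Bond=-57.4559
(3,0): Delta=0.0000 Bond=0.0000
(3,1): Delta=0.0000 Bond=0.0000
(3,2): Delta=1.9265 Bond=-183.4591
(3,3): Delta=1.0000 Bond=0.0000
V0=124.3224

Under the risk-neutral measure, an up-move has probability p* = (R−d)/(u−d) = 0.6618 and values discount at R = 1.08.
Terminal values V(4,·): V(4,0)=0.0000, V(4,1)=0.0000, V(4,2)=0.0000, V(4,3)=213.8609, V(4,4)=444.6949
(3,0): S=37.7571. Δ = (V_up−V_dn)/(S_up−S_dn) = (0.0000−0.0000)/(49.4618−23.7870) = 0.0000. V = [p*·0.0000 + (1−p*)·0.0000]/1.08 = 0.0000. B = V − Δ·S = 0.0000.
(3,1): S=78.5108. Δ = (V_up−V_dn)/(S_up−S_dn) = (0.0000−0.0000)/(102.8491−49.4618) = 0.0000. V = [p*·0.0000 + (1−p*)·0.0000]/1.08 = 0.0000. B = V − Δ·S = 0.0000.
(3,2): S=163.2526. Δ = (V_up−V_dn)/(S_up−S_dn) = (213.8609−0.0000)/(213.8609−102.8491) = 1.9265. V = [p*·213.8609 + (1−p*)·0.0000]/1.08 = 131.0422. B = V − Δ·S = -183.4591.
(3,3): S=339.4617. Δ = (V_up−V_dn)/(S_up−S_dn) = (444.6949−213.8609)/(444.6949−213.8609) = 1.0000. V = [p*·444.6949 + (1−p*)·213.8609]/1.08 = 339.4617. B = V − Δ·S = 0.0000.
(2,0): S=59.9319. Δ = (V_up−V_dn)/(S_up−S_dn) = (0.0000−0.0000)/(78.5108−37.7571) = 0.0000. V = [p*·0.0000 + (1−p*)·0.0000]/1.08 = 0.0000. B = V − Δ·S = 0.0000.
(2,1): S=124.6203. Δ = (V_up−V_dn)/(S_up−S_dn) = (131.0422−0.0000)/(163.2526−78.5108) = 1.5464. V = [p*·131.0422 + (1−p*)·0.0000]/1.08 = 80.2955. B = V − Δ·S = -112.4137.
(2,2): S=259.1311. Δ = (V_up−V_dn)/(S_up−S_dn) = (339.4617−131.0422)/(339.4617−163.2526) = 1.1828. V = [p*·339.4617 + (1−p*)·131.0422]/1.08 = 249.0434. B = V − Δ·S = -57.4559.
(1,0): S=95.1300. Δ = (V_up−V_dn)/(S_up−S_dn) = (80.2955−0.0000)/(124.6203−59.9319) = 1.2413. V = [p*·80.2955 + (1−p*)·0.0000]/1.08 = 49.2007. B = V − Δ·S = -68.8809.
(1,1): S=197.8100. Δ = (V_up−V_dn)/(S_up−S_dn) = (249.0434−80.2955)/(259.1311−124.6203) = 1.2545. V = [p*·249.0434 + (1−p*)·80.2955]/1.08 = 177.7471. B = V − Δ·S = -70.4116.
(0,0): S=151.0000. Δ = (V_up−V_dn)/(S_up−S_dn) = (177.7471−49.2007)/(197.8100−95.1300) = 1.2519. V = [p*·177.7471 + (1−p*)·49.2007]/1.08 = 124.3224. B = V − Δ·S = -64.7166.
Each (Δ,B) replicates both successor values, so the strategy is self-financing and V0 is arbitrage-free.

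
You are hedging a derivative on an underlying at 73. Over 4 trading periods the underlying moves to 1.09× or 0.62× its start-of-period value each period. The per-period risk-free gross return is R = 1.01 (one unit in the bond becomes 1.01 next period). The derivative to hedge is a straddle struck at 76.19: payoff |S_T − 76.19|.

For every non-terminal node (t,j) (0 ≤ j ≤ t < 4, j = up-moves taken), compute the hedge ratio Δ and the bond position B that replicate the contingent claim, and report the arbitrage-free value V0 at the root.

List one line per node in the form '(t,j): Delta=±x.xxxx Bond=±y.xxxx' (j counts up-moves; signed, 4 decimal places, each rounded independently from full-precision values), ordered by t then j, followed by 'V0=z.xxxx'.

(0,0): Delta=-0.1319 Bond=34.3152
(1,0): Delta=-1.0000 Bond=73.9493
(1,1): Delta=-0.0306 Bond=26.5986
(2,0): Delta=-1.0000 Bond=74.6888
(2,1): Delta=-1.0000 Bond=74.6888
(2,2): Delta=0.0825 Bond=17.0545
(3,0): Delta=-1.0000 Bond=75.4356
(3,1): Delta=-1.0000 Bond=75.4356
(3,2): Delta=-1.0000 Bond=75.4356
(3,3): Delta=0.2088 Bond=5.2845
V0=24.6877

Under the risk-neutral measure, an up-move has probability p* = (R−d)/(u−d) = 0.8298 and values discount at R = 1.01.
Payoff layer (t=4): V(4,0)=65.4033, V(4,1)=57.2262, V(4,2)=42.8505, V(4,3)=17.5770, V(4,4)=26.8555
(3,0): S=17.3979. Δ = (V_up−V_dn)/(S_up−S_dn) = (57.2262−65.4033)/(18.9638−10.7867) = -1.0000. V = [p*·57.2262 + (1−p*)·65.4033]/1.01 = 58.0377. B = V − Δ·S = 75.4356.
(3,1): S=30.5867. Δ = (V_up−V_dn)/(S_up−S_dn) = (42.8505−57.2262)/(33.3395−18.9638) = -1.0000. V = [p*·42.8505 + (1−p*)·57.2262]/1.01 = 44.8489. B = V − Δ·S = 75.4356.
(3,2): S=53.7734. Δ = (V_up−V_dn)/(S_up−S_dn) = (17.5770−42.8505)/(58.6130−33.3395) = -1.0000. V = [p*·17.5770 + (1−p*)·42.8505]/1.01 = 21.6622. B = V − Δ·S = 75.4356.
(3,3): S=94.5371. Δ = (V_up−V_dn)/(S_up−S_dn) = (26.8555−17.5770)/(103.0455−58.6130) = 0.2088. V = [p*·26.8555 + (1−p*)·17.5770]/1.01 = 25.0259. B = V − Δ·S = 5.2845.
(2,0): S=28.0612. Δ = (V_up−V_dn)/(S_up−S_dn) = (44.8489−58.0377)/(30.5867−17.3979) = -1.0000. V = [p*·44.8489 + (1−p*)·58.0377]/1.01 = 46.6276. B = V − Δ·S = 74.6888.
(2,1): S=49.3334. Δ = (V_up−V_dn)/(S_up−S_dn) = (21.6622−44.8489)/(53.7734−30.5867) = -1.0000. V = [p*·21.6622 + (1−p*)·44.8489]/1.01 = 25.3554. B = V − Δ·S = 74.6888.
(2,2): S=86.7313. Δ = (V_up−V_dn)/(S_up−S_dn) = (25.0259−21.6622)/(94.5371−53.7734) = 0.0825. V = [p*·25.0259 + (1−p*)·21.6622]/1.01 = 24.2112. B = V − Δ·S = 17.0545.
(1,0): S=45.2600. Δ = (V_up−V_dn)/(S_up−S_dn) = (25.3554−46.6276)/(49.3334−28.0612) = -1.0000. V = [p*·25.3554 + (1−p*)·46.6276]/1.01 = 28.6893. B = V − Δ·S = 73.9493.
(1,1): S=79.5700. Δ = (V_up−V_dn)/(S_up−S_dn) = (24.2112−25.3554)/(86.7313−49.3334) = -0.0306. V = [p*·24.2112 + (1−p*)·25.3554]/1.01 = 24.1643. B = V − Δ·S = 26.5986.
(0,0): S=73.0000. Δ = (V_up−V_dn)/(S_up−S_dn) = (24.1643−28.6893)/(79.5700−45.2600) = -0.1319. V = [p*·24.1643 + (1−p*)·28.6893]/1.01 = 24.6877. B = V − Δ·S = 34.3152.
Check: Δ(0,0)·S0 + B(0,0) = 24.6877 = V0.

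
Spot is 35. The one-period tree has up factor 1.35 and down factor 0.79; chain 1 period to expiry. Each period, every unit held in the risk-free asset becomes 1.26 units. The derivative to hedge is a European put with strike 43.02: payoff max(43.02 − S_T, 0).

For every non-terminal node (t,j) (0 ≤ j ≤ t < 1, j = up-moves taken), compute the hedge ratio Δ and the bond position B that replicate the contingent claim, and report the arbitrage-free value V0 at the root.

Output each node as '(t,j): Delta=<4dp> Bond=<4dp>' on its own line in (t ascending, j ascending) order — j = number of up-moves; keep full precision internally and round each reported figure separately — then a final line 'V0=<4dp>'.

(0,0): Delta=-0.7842 Bond=29.4069
V0=1.9605

Risk-neutral probability p* = (R−d)/(u−d) = (1.26−0.79)/(1.35−0.79) = 0.8393.
At expiry t=1: V(1,0)=15.3700, V(1,1)=0.0000
(0,0): S=35.0000. Δ = (V_up−V_dn)/(S_up−S_dn) = (0.0000−15.3700)/(47.2500−27.6500) = -0.7842. V = [p*·0.0000 + (1−p*)·15.3700]/1.26 = 1.9605. B = V − Δ·S = 29.4069.
Check: Δ(0,0)·S0 + B(0,0) = 1.9605 = V0.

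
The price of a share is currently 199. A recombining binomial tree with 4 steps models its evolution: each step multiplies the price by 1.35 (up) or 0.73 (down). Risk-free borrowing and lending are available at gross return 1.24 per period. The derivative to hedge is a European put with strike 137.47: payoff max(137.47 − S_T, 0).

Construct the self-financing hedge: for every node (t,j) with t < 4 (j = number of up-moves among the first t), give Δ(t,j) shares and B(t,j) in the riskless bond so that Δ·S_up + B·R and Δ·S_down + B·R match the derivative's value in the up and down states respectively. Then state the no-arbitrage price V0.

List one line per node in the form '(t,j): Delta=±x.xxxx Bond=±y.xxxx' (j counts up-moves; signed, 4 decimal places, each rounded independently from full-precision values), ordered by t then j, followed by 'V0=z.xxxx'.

No-arbitrage ⇒ martingale measure with p* = (R−d)/(u−d) = 0.8226.
Terminal payoffs: V(4,0)=80.9575, V(4,1)=32.9606, V(4,2)=0.0000, V(4,3)=0.0000, V(4,4)=0.0000
(3,0): S=77.4144. Δ = (V_up−V_dn)/(S_up−S_dn) = (32.9606−80.9575)/(104.5094−56.5125) = -1.0000. V = [p*·32.9606 + (1−p*)·80.9575]/1.24 = 33.4485. B = V − Δ·S = 110.8629.
(3,1): S=143.1636. Δ = (V_up−V_dn)/(S_up−S_dn) = (0.0000−32.9606)/(193.2708−104.5094) = -0.3713. V = [p*·0.0000 + (1−p*)·32.9606]/1.24 = 4.7160. B = V − Δ·S = 57.8782.
(3,2): S=264.7546. Δ = (V_up−V_dn)/(S_up−S_dn) = (0.0000−0.0000)/(357.4187−193.2708) = 0.0000. V = [p*·0.0000 + (1−p*)·0.0000]/1.24 = 0.0000. B = V − Δ·S = 0.0000.
(3,3): S=489.6146. Δ = (V_up−V_dn)/(S_up−S_dn) = (0.0000−0.0000)/(660.9797−357.4187) = 0.0000. V = [p*·0.0000 + (1−p*)·0.0000]/1.24 = 0.0000. B = V − Δ·S = 0.0000.
(2,0): S=106.0471. Δ = (V_up−V_dn)/(S_up−S_dn) = (4.7160−33.4485)/(143.1636−77.4144) = -0.4370. V = [p*·4.7160 + (1−p*)·33.4485]/1.24 = 7.9143. B = V − Δ·S = 54.2570.
(2,1): S=196.1145. Δ = (V_up−V_dn)/(S_up−S_dn) = (0.0000−4.7160)/(264.7546−143.1636) = -0.0388. V = [p*·0.0000 + (1−p*)·4.7160]/1.24 = 0.6748. B = V − Δ·S = 8.2812.
(2,2): S=362.6775. Δ = (V_up−V_dn)/(S_up−S_dn) = (0.0000−0.0000)/(489.6146−264.7546) = 0.0000. V = [p*·0.0000 + (1−p*)·0.0000]/1.24 = 0.0000. B = V − Δ·S = 0.0000.
(1,0): S=145.2700. Δ = (V_up−V_dn)/(S_up−S_dn) = (0.6748−7.9143)/(196.1145−106.0471) = -0.0804. V = [p*·0.6748 + (1−p*)·7.9143]/1.24 = 1.5800. B = V − Δ·S = 13.2566.
(1,1): S=268.6500. Δ = (V_up−V_dn)/(S_up−S_dn) = (0.0000−0.6748)/(362.6775−196.1145) = -0.0041. V = [p*·0.0000 + (1−p*)·0.6748]/1.24 = 0.0965. B = V − Δ·S = 1.1849.
(0,0): S=199.0000. Δ = (V_up−V_dn)/(S_up−S_dn) = (0.0965−1.5800)/(268.6500−145.2700) = -0.0120. V = [p*·0.0965 + (1−p*)·1.5800]/1.24 = 0.2901. B = V − Δ·S = 2.6828.
Self-financing check: at every node Δ·S+B equals the discounted successor values.

(0,0): Delta=-0.0120 Bond=2.6828
(1,0): Delta=-0.0804 Bond=13.2566
(1,1): Delta=-0.0041 Bond=1.1849
(2,0): Delta=-0.4370 Bond=54.2570
(2,1): Delta=-0.0388 Bond=8.2812
(2,2): Delta=0.0000 Bond=0.0000
(3,0): Delta=-1.0000 Bond=110.8629
(3,1): Delta=-0.3713 Bond=57.8782
(3,2): Delta=0.0000 Bond=0.0000
(3,3): Delta=0.0000 Bond=0.0000
V0=0.2901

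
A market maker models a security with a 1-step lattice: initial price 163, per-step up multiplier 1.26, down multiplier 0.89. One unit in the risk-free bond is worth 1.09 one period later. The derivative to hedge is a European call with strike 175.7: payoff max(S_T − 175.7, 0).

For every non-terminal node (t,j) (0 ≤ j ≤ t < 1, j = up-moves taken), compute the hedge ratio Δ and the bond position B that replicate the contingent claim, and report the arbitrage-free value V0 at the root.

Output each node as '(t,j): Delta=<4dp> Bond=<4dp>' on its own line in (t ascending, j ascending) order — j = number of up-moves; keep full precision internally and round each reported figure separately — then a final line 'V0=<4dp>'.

The replicating-portfolio and risk-neutral prices coincide; use p* = (1.09−0.89)/(1.26−0.89) = 0.5405 for the latter.
At expiry t=1: V(1,0)=0.0000, V(1,1)=29.6800
Node (0,0) S=163.0000: V=(p*·29.6800+(1−p*)·0.0000)/1.09=14.7186; Δ=(29.6800−0.0000)/(205.3800−145.0700)=0.4921; B=V−Δ·S=-65.4976
Each (Δ,B) replicates both successor values, so the strategy is self-financing and V0 is arbitrage-free.

(0,0): Delta=0.4921 Bond=-65.4976
V0=14.7186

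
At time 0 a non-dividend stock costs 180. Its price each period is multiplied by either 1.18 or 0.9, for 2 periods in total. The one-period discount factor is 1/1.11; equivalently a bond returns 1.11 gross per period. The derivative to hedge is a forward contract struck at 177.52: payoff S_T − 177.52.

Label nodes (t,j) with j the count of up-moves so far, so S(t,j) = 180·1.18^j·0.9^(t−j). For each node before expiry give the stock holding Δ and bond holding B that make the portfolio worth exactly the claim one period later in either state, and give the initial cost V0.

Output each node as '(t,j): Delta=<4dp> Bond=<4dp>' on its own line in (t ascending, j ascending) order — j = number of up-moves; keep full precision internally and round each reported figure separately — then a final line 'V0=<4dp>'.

Risk-neutral probability p* = (R−d)/(u−d) = (1.11−0.9)/(1.18−0.9) = 0.7500.
Payoff layer (t=2): V(2,0)=-31.7200, V(2,1)=13.6400, V(2,2)=73.1120
  t=1,j=0: stock 162.0000 → up 191.1600 (V=13.6400), down 145.8000 (V=-31.7200). Price 2.0721; hedge Δ=1.0000, bond B=-159.9279.
  t=1,j=1: stock 212.4000 → up 250.6320 (V=73.1120), down 191.1600 (V=13.6400). Price 52.4721; hedge Δ=1.0000, bond B=-159.9279.
  t=0,j=0: stock 180.0000 → up 212.4000 (V=52.4721), down 162.0000 (V=2.0721). Price 35.9208; hedge Δ=1.0000, bond B=-144.0792.
Self-financing check: at every node Δ·S+B equals the discounted successor values.

(0,0): Delta=1.0000 Bond=-144.0792
(1,0): Delta=1.0000 Bond=-159.9279
(1,1): Delta=1.0000 Bond=-159.9279
V0=35.9208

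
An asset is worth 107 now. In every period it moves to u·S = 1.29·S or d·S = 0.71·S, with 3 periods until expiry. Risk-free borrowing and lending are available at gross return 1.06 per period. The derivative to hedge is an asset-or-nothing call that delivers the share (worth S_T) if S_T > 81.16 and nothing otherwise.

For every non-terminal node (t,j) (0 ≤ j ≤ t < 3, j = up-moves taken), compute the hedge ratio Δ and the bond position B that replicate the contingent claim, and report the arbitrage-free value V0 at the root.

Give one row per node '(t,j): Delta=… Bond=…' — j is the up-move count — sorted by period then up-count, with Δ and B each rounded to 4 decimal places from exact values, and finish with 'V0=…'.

The replicating-portfolio and risk-neutral prices coincide; use p* = (1.06−0.71)/(1.29−0.71) = 0.6034 for the latter.
Terminal values V(3,·): V(3,0)=0.0000, V(3,1)=0.0000, V(3,2)=126.4217, V(3,3)=229.6957
  t=2,j=0: stock 53.9387 → up 69.5809 (V=0.0000), down 38.2965 (V=0.0000). Price 0.0000; hedge Δ=0.0000, bond B=0.0000.
  t=2,j=1: stock 98.0013 → up 126.4217 (V=126.4217), down 69.5809 (V=0.0000). Price 71.9707; hedge Δ=2.2241, bond B=-145.9977.
  t=2,j=2: stock 178.0587 → up 229.6957 (V=229.6957), down 126.4217 (V=126.4217). Price 178.0587; hedge Δ=1.0000, bond B=0.0000.
  t=1,j=0: stock 75.9700 → up 98.0013 (V=71.9707), down 53.9387 (V=0.0000). Price 40.9723; hedge Δ=1.6334, bond B=-83.1152.
  t=1,j=1: stock 138.0300 → up 178.0587 (V=178.0587), down 98.0013 (V=71.9707). Price 128.2918; hedge Δ=1.3251, bond B=-54.6185.
  t=0,j=0: stock 107.0000 → up 138.0300 (V=128.2918), down 75.9700 (V=40.9723). Price 88.3633; hedge Δ=1.4070, bond B=-62.1877.
Self-financing check: at every node Δ·S+B equals the discounted successor values.

(0,0): Delta=1.4070 Bond=-62.1877
(1,0): Delta=1.6334 Bond=-83.1152
(1,1): Delta=1.3251 Bond=-54.6185
(2,0): Delta=0.0000 Bond=0.0000
(2,1): Delta=2.2241 Bond=-145.9977
(2,2): Delta=1.0000 Bond=0.0000
V0=88.3633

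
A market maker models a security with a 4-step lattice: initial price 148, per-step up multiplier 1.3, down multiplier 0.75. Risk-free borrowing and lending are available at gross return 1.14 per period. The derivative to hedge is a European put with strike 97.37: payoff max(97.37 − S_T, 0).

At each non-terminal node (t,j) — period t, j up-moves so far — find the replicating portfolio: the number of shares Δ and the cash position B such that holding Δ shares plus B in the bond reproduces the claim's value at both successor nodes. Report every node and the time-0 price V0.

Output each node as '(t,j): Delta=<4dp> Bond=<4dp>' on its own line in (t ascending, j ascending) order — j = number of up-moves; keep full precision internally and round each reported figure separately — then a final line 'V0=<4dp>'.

(0,0): Delta=-0.0312 Bond=5.5011
(1,0): Delta=-0.1209 Bond=16.2255
(1,1): Delta=-0.0100 Bond=2.1874
(2,0): Delta=-0.4115 Bond=42.6898
(2,1): Delta=-0.0521 Bond=8.5719
(2,2): Delta=0.0000 Bond=0.0000
(3,0): Delta=-1.0000 Bond=85.4123
(3,1): Delta=-0.2722 Bond=33.5911
(3,2): Delta=0.0000 Bond=0.0000
(3,3): Delta=0.0000 Bond=0.0000
V0=0.8841

Risk-neutral probability p* = (R−d)/(u−d) = (1.14−0.75)/(1.3−0.75) = 0.7091.
Terminal values V(4,·): V(4,0)=50.5419, V(4,1)=16.2013, V(4,2)=0.0000, V(4,3)=0.0000, V(4,4)=0.0000
Node (3,0) S=62.4375: V=(p*·16.2013+(1−p*)·50.5419)/1.14=22.9748; Δ=(16.2013−50.5419)/(81.1688−46.8281)=-1.0000; B=V−Δ·S=85.4123
Node (3,1) S=108.2250: V=(p*·0.0000+(1−p*)·16.2013)/1.14=4.1343; Δ=(0.0000−16.2013)/(140.6925−81.1688)=-0.2722; B=V−Δ·S=33.5911
Node (3,2) S=187.5900: V=(p*·0.0000+(1−p*)·0.0000)/1.14=0.0000; Δ=(0.0000−0.0000)/(243.8670−140.6925)=0.0000; B=V−Δ·S=0.0000
Node (3,3) S=325.1560: V=(p*·0.0000+(1−p*)·0.0000)/1.14=0.0000; Δ=(0.0000−0.0000)/(422.7028−243.8670)=0.0000; B=V−Δ·S=0.0000
Node (2,0) S=83.2500: V=(p*·4.1343+(1−p*)·22.9748)/1.14=8.4344; Δ=(4.1343−22.9748)/(108.2250−62.4375)=-0.4115; B=V−Δ·S=42.6898
Node (2,1) S=144.3000: V=(p*·0.0000+(1−p*)·4.1343)/1.14=1.0550; Δ=(0.0000−4.1343)/(187.5900−108.2250)=-0.0521; B=V−Δ·S=8.5719
Node (2,2) S=250.1200: V=(p*·0.0000+(1−p*)·0.0000)/1.14=0.0000; Δ=(0.0000−0.0000)/(325.1560−187.5900)=0.0000; B=V−Δ·S=0.0000
Node (1,0) S=111.0000: V=(p*·1.0550+(1−p*)·8.4344)/1.14=2.8085; Δ=(1.0550−8.4344)/(144.3000−83.2500)=-0.1209; B=V−Δ·S=16.2255
Node (1,1) S=192.4000: V=(p*·0.0000+(1−p*)·1.0550)/1.14=0.2692; Δ=(0.0000−1.0550)/(250.1200−144.3000)=-0.0100; B=V−Δ·S=2.1874
Node (0,0) S=148.0000: V=(p*·0.2692+(1−p*)·2.8085)/1.14=0.8841; Δ=(0.2692−2.8085)/(192.4000−111.0000)=-0.0312; B=V−Δ·S=5.5011
Each (Δ,B) replicates both successor values, so the strategy is self-financing and V0 is arbitrage-free.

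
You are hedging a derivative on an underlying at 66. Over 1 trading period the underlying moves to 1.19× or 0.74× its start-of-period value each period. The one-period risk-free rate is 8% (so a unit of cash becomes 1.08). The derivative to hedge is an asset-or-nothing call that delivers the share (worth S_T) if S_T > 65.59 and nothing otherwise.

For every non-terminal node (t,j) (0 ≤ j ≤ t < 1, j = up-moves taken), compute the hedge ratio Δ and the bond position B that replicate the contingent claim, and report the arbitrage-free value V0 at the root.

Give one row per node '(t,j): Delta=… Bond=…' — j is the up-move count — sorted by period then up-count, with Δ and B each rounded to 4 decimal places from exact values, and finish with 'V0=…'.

Under the risk-neutral measure, an up-move has probability p* = (R−d)/(u−d) = 0.7556 and values discount at R = 1.08.
At expiry t=1: V(1,0)=0.0000, V(1,1)=78.5400
Node (0,0) S=66.0000: V=(p*·78.5400+(1−p*)·0.0000)/1.08=54.9457; Δ=(78.5400−0.0000)/(78.5400−48.8400)=2.6444; B=V−Δ·S=-119.5877
The time-0 hedge costs 54.9457, which is the no-arbitrage price.

(0,0): Delta=2.6444 Bond=-119.5877
V0=54.9457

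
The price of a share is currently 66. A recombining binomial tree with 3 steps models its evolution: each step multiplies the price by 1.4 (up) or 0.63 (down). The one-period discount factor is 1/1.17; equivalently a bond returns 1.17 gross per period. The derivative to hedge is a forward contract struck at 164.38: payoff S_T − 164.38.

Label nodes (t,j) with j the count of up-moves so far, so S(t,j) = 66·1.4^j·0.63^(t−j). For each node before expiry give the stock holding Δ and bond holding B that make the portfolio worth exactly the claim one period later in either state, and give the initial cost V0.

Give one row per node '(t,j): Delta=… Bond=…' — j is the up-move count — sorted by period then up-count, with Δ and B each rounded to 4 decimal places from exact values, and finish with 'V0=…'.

(0,0): Delta=1.0000 Bond=-102.6340
(1,0): Delta=1.0000 Bond=-120.0818
(1,1): Delta=1.0000 Bond=-120.0818
(2,0): Delta=1.0000 Bond=-140.4957
(2,1): Delta=1.0000 Bond=-140.4957
(2,2): Delta=1.0000 Bond=-140.4957
V0=-36.6340

Under the risk-neutral measure, an up-move has probability p* = (R−d)/(u−d) = 0.7013 and values discount at R = 1.17.
Terminal payoffs: V(3,0)=-147.8769, V(3,1)=-127.7064, V(3,2)=-82.8832, V(3,3)=16.7240
(2,0): S=26.1954. Δ = (V_up−V_dn)/(S_up−S_dn) = (-127.7064−-147.8769)/(36.6736−16.5031) = 1.0000. V = [p*·-127.7064 + (1−p*)·-147.8769]/1.17 = -114.3003. B = V − Δ·S = -140.4957.
(2,1): S=58.2120. Δ = (V_up−V_dn)/(S_up−S_dn) = (-82.8832−-127.7064)/(81.4968−36.6736) = 1.0000. V = [p*·-82.8832 + (1−p*)·-127.7064]/1.17 = -82.2837. B = V − Δ·S = -140.4957.
(2,2): S=129.3600. Δ = (V_up−V_dn)/(S_up−S_dn) = (16.7240−-82.8832)/(181.1040−81.4968) = 1.0000. V = [p*·16.7240 + (1−p*)·-82.8832]/1.17 = -11.1357. B = V − Δ·S = -140.4957.
(1,0): S=41.5800. Δ = (V_up−V_dn)/(S_up−S_dn) = (-82.2837−-114.3003)/(58.2120−26.1954) = 1.0000. V = [p*·-82.2837 + (1−p*)·-114.3003]/1.17 = -78.5018. B = V − Δ·S = -120.0818.
(1,1): S=92.4000. Δ = (V_up−V_dn)/(S_up−S_dn) = (-11.1357−-82.2837)/(129.3600−58.2120) = 1.0000. V = [p*·-11.1357 + (1−p*)·-82.2837]/1.17 = -27.6818. B = V − Δ·S = -120.0818.
(0,0): S=66.0000. Δ = (V_up−V_dn)/(S_up−S_dn) = (-27.6818−-78.5018)/(92.4000−41.5800) = 1.0000. V = [p*·-27.6818 + (1−p*)·-78.5018]/1.17 = -36.6340. B = V − Δ·S = -102.6340.
Self-financing check: at every node Δ·S+B equals the discounted successor values.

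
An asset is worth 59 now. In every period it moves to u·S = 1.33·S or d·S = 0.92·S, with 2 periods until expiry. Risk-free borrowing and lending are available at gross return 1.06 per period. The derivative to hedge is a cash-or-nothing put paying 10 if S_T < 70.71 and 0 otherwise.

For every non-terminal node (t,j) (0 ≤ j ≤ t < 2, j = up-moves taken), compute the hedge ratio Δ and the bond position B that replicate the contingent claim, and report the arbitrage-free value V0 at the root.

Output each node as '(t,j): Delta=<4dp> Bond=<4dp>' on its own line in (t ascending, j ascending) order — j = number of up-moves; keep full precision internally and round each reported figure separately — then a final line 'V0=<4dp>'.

(0,0): Delta=-0.2568 Bond=19.0124
(1,0): Delta=-0.4493 Bond=30.6029
(1,1): Delta=0.0000 Bond=0.0000
V0=3.8597

Risk-neutral probability p* = (R−d)/(u−d) = (1.06−0.92)/(1.33−0.92) = 0.3415.
At expiry t=2: V(2,0)=10.0000, V(2,1)=0.0000, V(2,2)=0.0000
Node (1,0) S=54.2800: V=(p*·0.0000+(1−p*)·10.0000)/1.06=6.2126; Δ=(0.0000−10.0000)/(72.1924−49.9376)=-0.4493; B=V−Δ·S=30.6029
Node (1,1) S=78.4700: V=(p*·0.0000+(1−p*)·0.0000)/1.06=0.0000; Δ=(0.0000−0.0000)/(104.3651−72.1924)=0.0000; B=V−Δ·S=0.0000
Node (0,0) S=59.0000: V=(p*·0.0000+(1−p*)·6.2126)/1.06=3.8597; Δ=(0.0000−6.2126)/(78.4700−54.2800)=-0.2568; B=V−Δ·S=19.0124
Each (Δ,B) replicates both successor values, so the strategy is self-financing and V0 is arbitrage-free.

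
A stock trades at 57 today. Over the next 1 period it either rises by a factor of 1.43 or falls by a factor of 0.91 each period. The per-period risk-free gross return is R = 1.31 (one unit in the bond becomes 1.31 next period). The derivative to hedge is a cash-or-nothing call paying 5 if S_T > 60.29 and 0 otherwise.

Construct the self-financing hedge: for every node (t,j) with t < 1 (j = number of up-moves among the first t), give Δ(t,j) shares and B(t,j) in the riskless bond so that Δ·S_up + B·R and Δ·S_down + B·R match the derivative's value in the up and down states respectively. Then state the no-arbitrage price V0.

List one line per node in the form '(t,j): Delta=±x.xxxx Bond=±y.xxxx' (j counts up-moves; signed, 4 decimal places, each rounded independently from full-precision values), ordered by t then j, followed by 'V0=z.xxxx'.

(0,0): Delta=0.1687 Bond=-6.6794
V0=2.9360

No-arbitrage ⇒ martingale measure with p* = (R−d)/(u−d) = 0.7692.
Payoff layer (t=1): V(1,0)=0.0000, V(1,1)=5.0000
  t=0,j=0: stock 57.0000 → up 81.5100 (V=5.0000), down 51.8700 (V=0.0000). Price 2.9360; hedge Δ=0.1687, bond B=-6.6794.
The time-0 hedge costs 2.9360, which is the no-arbitrage price.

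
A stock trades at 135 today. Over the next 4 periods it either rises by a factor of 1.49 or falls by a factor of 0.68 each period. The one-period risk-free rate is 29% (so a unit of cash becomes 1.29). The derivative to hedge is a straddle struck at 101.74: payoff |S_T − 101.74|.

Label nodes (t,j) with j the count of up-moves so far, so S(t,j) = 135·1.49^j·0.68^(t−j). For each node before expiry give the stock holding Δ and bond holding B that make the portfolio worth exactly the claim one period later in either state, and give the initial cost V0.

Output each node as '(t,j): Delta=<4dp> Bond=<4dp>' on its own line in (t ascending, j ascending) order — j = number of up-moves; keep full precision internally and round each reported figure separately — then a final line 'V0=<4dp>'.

Under the risk-neutral measure, an up-move has probability p* = (R−d)/(u−d) = 0.7531 and values discount at R = 1.29.
Payoff layer (t=4): V(4,0)=72.8751, V(4,1)=38.4920, V(4,2)=36.8475, V(4,3)=201.9297, V(4,4)=563.6539
Node (3,0) S=42.4483: V=(p*·38.4920+(1−p*)·72.8751)/1.29=36.4199; Δ=(38.4920−72.8751)/(63.2480−28.8649)=-1.0000; B=V−Δ·S=78.8682
Node (3,1) S=93.0118: V=(p*·36.8475+(1−p*)·38.4920)/1.29=28.8787; Δ=(36.8475−38.4920)/(138.5875−63.2480)=-0.0218; B=V−Δ·S=30.9090
Node (3,2) S=203.8052: V=(p*·201.9297+(1−p*)·36.8475)/1.29=124.9370; Δ=(201.9297−36.8475)/(303.6697−138.5875)=1.0000; B=V−Δ·S=-78.8682
Node (3,3) S=446.5731: V=(p*·563.6539+(1−p*)·201.9297)/1.29=367.7049; Δ=(563.6539−201.9297)/(665.3939−303.6697)=1.0000; B=V−Δ·S=-78.8682
Node (2,0) S=62.4240: V=(p*·28.8787+(1−p*)·36.4199)/1.29=23.8300; Δ=(28.8787−36.4199)/(93.0118−42.4483)=-0.1491; B=V−Δ·S=33.1401
Node (2,1) S=136.7820: V=(p*·124.9370+(1−p*)·28.8787)/1.29=78.4642; Δ=(124.9370−28.8787)/(203.8052−93.0118)=0.8670; B=V−Δ·S=-40.1262
Node (2,2) S=299.7135: V=(p*·367.7049+(1−p*)·124.9370)/1.29=238.5753; Δ=(367.7049−124.9370)/(446.5731−203.8052)=1.0000; B=V−Δ·S=-61.1382
Node (1,0) S=91.8000: V=(p*·78.4642+(1−p*)·23.8300)/1.29=50.3677; Δ=(78.4642−23.8300)/(136.7820−62.4240)=0.7347; B=V−Δ·S=-17.0820
Node (1,1) S=201.1500: V=(p*·238.5753+(1−p*)·78.4642)/1.29=154.2959; Δ=(238.5753−78.4642)/(299.7135−136.7820)=0.9827; B=V−Δ·S=-43.3721
Node (0,0) S=135.0000: V=(p*·154.2959+(1−p*)·50.3677)/1.29=99.7168; Δ=(154.2959−50.3677)/(201.1500−91.8000)=0.9504; B=V−Δ·S=-28.5897
Check: Δ(0,0)·S0 + B(0,0) = 99.7168 = V0.

(0,0): Delta=0.9504 Bond=-28.5897
(1,0): Delta=0.7347 Bond=-17.0820
(1,1): Delta=0.9827 Bond=-43.3721
(2,0): Delta=-0.1491 Bond=33.1401
(2,1): Delta=0.8670 Bond=-40.1262
(2,2): Delta=1.0000 Bond=-61.1382
(3,0): Delta=-1.0000 Bond=78.8682
(3,1): Delta=-0.0218 Bond=30.9090
(3,2): Delta=1.0000 Bond=-78.8682
(3,3): Delta=1.0000 Bond=-78.8682
V0=99.7168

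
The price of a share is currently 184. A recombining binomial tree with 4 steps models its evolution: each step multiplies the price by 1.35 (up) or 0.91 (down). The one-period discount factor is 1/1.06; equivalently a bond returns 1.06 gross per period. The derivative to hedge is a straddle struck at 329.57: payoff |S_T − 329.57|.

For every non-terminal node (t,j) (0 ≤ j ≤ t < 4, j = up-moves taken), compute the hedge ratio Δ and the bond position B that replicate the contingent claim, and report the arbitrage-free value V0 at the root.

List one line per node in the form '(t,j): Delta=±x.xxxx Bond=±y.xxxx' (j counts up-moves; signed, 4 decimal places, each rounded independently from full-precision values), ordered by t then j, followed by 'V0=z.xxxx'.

(0,0): Delta=-0.4436 Bond=178.3290
(1,0): Delta=-0.7686 Bond=243.4566
(1,1): Delta=-0.0200 Bond=83.8018
(2,0): Delta=-1.0000 Bond=293.3161
(2,1): Delta=-0.4671 Bond=189.9097
(2,2): Delta=0.5628 Bond=-106.5912
(3,0): Delta=-1.0000 Bond=310.9151
(3,1): Delta=-1.0000 Bond=310.9151
(3,2): Delta=0.2273 Bond=-10.6099
(3,3): Delta=1.0000 Bond=-310.9151
V0=96.7097

Since d<R<u, set p* = (R−d)/(u−d) = 0.3409; price each node as the discounted p*-expectation of its children.
Terminal payoffs: V(4,0)=203.3921, V(4,1)=142.3830, V(4,2)=51.8749, V(4,3)=82.3952, V(4,4)=281.5872
  t=3,j=0: stock 138.6571 → up 187.1870 (V=142.3830), down 126.1779 (V=203.3921). Price 172.2580; hedge Δ=-1.0000, bond B=310.9151.
  t=3,j=1: stock 205.7000 → up 277.6951 (V=51.8749), down 187.1870 (V=142.3830). Price 105.2151; hedge Δ=-1.0000, bond B=310.9151.
  t=3,j=2: stock 305.1594 → up 411.9652 (V=82.3952), down 277.6951 (V=51.8749). Price 58.7543; hedge Δ=0.2273, bond B=-10.6099.
  t=3,j=3: stock 452.7090 → up 611.1572 (V=281.5872), down 411.9652 (V=82.3952). Price 141.7939; hedge Δ=1.0000, bond B=-310.9151.
  t=2,j=0: stock 152.3704 → up 205.7000 (V=105.2151), down 138.6571 (V=172.2580). Price 140.9457; hedge Δ=-1.0000, bond B=293.3161.
  t=2,j=1: stock 226.0440 → up 305.1594 (V=58.7543), down 205.7000 (V=105.2151). Price 84.3171; hedge Δ=-0.4671, bond B=189.9097.
  t=2,j=2: stock 335.3400 → up 452.7090 (V=141.7939), down 305.1594 (V=58.7543). Price 82.1352; hedge Δ=0.5628, bond B=-106.5912.
  t=1,j=0: stock 167.4400 → up 226.0440 (V=84.3171), down 152.3704 (V=140.9457). Price 114.7552; hedge Δ=-0.7686, bond B=243.4566.
  t=1,j=1: stock 248.4000 → up 335.3400 (V=82.1352), down 226.0440 (V=84.3171). Price 78.8427; hedge Δ=-0.0200, bond B=83.8018.
  t=0,j=0: stock 184.0000 → up 248.4000 (V=78.8427), down 167.4400 (V=114.7552). Price 96.7097; hedge Δ=-0.4436, bond B=178.3290.
Check: Δ(0,0)·S0 + B(0,0) = 96.7097 = V0.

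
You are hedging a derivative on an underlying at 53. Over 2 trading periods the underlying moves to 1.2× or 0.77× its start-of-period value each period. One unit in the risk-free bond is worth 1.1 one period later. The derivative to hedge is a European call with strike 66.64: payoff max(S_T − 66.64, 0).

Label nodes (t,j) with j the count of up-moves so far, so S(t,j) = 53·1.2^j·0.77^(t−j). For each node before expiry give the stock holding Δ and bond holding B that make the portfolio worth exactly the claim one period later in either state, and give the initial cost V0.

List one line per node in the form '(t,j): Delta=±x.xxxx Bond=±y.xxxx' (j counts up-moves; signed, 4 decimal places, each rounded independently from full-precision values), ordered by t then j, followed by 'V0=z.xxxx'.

(0,0): Delta=0.2963 Bond=-10.9941
(1,0): Delta=0.0000 Bond=0.0000
(1,1): Delta=0.3540 Bond=-15.7581
V0=4.7117

Since d<R<u, set p* = (R−d)/(u−d) = 0.7674; price each node as the discounted p*-expectation of its children.
Terminal values V(2,·): V(2,0)=0.0000, V(2,1)=0.0000, V(2,2)=9.6800
Node (1,0) S=40.8100: V=(p*·0.0000+(1−p*)·0.0000)/1.1=0.0000; Δ=(0.0000−0.0000)/(48.9720−31.4237)=0.0000; B=V−Δ·S=0.0000
Node (1,1) S=63.6000: V=(p*·9.6800+(1−p*)·0.0000)/1.1=6.7535; Δ=(9.6800−0.0000)/(76.3200−48.9720)=0.3540; B=V−Δ·S=-15.7581
Node (0,0) S=53.0000: V=(p*·6.7535+(1−p*)·0.0000)/1.1=4.7117; Δ=(6.7535−0.0000)/(63.6000−40.8100)=0.2963; B=V−Δ·S=-10.9941
Each (Δ,B) replicates both successor values, so the strategy is self-financing and V0 is arbitrage-free.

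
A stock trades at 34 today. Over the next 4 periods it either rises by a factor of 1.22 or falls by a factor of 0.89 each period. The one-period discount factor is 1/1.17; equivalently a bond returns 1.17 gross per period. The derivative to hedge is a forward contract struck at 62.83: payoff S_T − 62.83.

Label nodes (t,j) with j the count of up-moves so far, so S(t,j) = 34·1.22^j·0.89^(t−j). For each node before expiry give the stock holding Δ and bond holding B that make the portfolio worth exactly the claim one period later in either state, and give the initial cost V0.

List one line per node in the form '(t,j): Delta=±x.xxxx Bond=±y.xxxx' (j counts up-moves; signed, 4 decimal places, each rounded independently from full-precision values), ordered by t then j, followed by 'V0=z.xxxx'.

Risk-neutral probability p* = (R−d)/(u−d) = (1.17−0.89)/(1.22−0.89) = 0.8485.
Payoff layer (t=4): V(4,0)=-41.4976, V(4,1)=-33.5879, V(4,2)=-22.7453, V(4,3)=-7.8824, V(4,4)=12.4914
Node (3,0) S=23.9689: V=(p*·-33.5879+(1−p*)·-41.4976)/1.17=-29.7319; Δ=(-33.5879−-41.4976)/(29.2421−21.3324)=1.0000; B=V−Δ·S=-53.7009
Node (3,1) S=32.8563: V=(p*·-22.7453+(1−p*)·-33.5879)/1.17=-20.8445; Δ=(-22.7453−-33.5879)/(40.0847−29.2421)=1.0000; B=V−Δ·S=-53.7009
Node (3,2) S=45.0390: V=(p*·-7.8824+(1−p*)·-22.7453)/1.17=-8.6619; Δ=(-7.8824−-22.7453)/(54.9476−40.0847)=1.0000; B=V−Δ·S=-53.7009
Node (3,3) S=61.7388: V=(p*·12.4914+(1−p*)·-7.8824)/1.17=8.0380; Δ=(12.4914−-7.8824)/(75.3214−54.9476)=1.0000; B=V−Δ·S=-53.7009
Node (2,0) S=26.9314: V=(p*·-20.8445+(1−p*)·-29.7319)/1.17=-18.9668; Δ=(-20.8445−-29.7319)/(32.8563−23.9689)=1.0000; B=V−Δ·S=-45.8982
Node (2,1) S=36.9172: V=(p*·-8.6619+(1−p*)·-20.8445)/1.17=-8.9810; Δ=(-8.6619−-20.8445)/(45.0390−32.8563)=1.0000; B=V−Δ·S=-45.8982
Node (2,2) S=50.6056: V=(p*·8.0380+(1−p*)·-8.6619)/1.17=4.7074; Δ=(8.0380−-8.6619)/(61.7388−45.0390)=1.0000; B=V−Δ·S=-45.8982
Node (1,0) S=30.2600: V=(p*·-8.9810+(1−p*)·-18.9668)/1.17=-8.9692; Δ=(-8.9810−-18.9668)/(36.9172−26.9314)=1.0000; B=V−Δ·S=-39.2292
Node (1,1) S=41.4800: V=(p*·4.7074+(1−p*)·-8.9810)/1.17=2.2508; Δ=(4.7074−-8.9810)/(50.6056−36.9172)=1.0000; B=V−Δ·S=-39.2292
Node (0,0) S=34.0000: V=(p*·2.2508+(1−p*)·-8.9692)/1.17=0.4708; Δ=(2.2508−-8.9692)/(41.4800−30.2600)=1.0000; B=V−Δ·S=-33.5292
Root portfolio cost Δ·34+B reproduces V0=0.4708.

(0,0): Delta=1.0000 Bond=-33.5292
(1,0): Delta=1.0000 Bond=-39.2292
(1,1): Delta=1.0000 Bond=-39.2292
(2,0): Delta=1.0000 Bond=-45.8982
(2,1): Delta=1.0000 Bond=-45.8982
(2,2): Delta=1.0000 Bond=-45.8982
(3,0): Delta=1.0000 Bond=-53.7009
(3,1): Delta=1.0000 Bond=-53.7009
(3,2): Delta=1.0000 Bond=-53.7009
(3,3): Delta=1.0000 Bond=-53.7009
V0=0.4708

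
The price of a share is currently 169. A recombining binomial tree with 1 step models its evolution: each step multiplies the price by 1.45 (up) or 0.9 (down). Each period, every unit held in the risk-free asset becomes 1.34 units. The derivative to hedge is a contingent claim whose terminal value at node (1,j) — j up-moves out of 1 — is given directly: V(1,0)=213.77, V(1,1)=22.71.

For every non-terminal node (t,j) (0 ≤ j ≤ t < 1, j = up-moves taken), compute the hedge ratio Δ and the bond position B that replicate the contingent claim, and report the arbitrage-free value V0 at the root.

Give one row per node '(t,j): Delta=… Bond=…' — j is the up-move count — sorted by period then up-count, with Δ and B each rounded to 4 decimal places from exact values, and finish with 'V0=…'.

(0,0): Delta=-2.0555 Bond=392.8460
V0=45.4642

Under the risk-neutral measure, an up-move has probability p* = (R−d)/(u−d) = 0.8000 and values discount at R = 1.34.
Payoff layer (t=1): V(1,0)=213.7700, V(1,1)=22.7100
Node (0,0) S=169.0000: V=(p*·22.7100+(1−p*)·213.7700)/1.34=45.4642; Δ=(22.7100−213.7700)/(245.0500−152.1000)=-2.0555; B=V−Δ·S=392.8460
Each (Δ,B) replicates both successor values, so the strategy is self-financing and V0 is arbitrage-free.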